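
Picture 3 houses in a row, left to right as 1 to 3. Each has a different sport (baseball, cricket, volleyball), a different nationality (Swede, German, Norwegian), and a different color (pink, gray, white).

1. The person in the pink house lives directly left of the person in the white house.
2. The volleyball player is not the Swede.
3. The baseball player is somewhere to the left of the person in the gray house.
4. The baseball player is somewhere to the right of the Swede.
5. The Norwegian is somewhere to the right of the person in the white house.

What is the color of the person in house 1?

pink

By clue 4, the baseball player is in house 2.
Clue 4: the Swede is in house 1.
From clue 5, the Norwegian must be in house 3.
Clue 5: the person in the white house is in house 2.
House 2's nationality must be German (nothing else left).
House 1 color: only pink fits.
That leaves gray as the color for house 3.
From clue 2, the volleyball player must be in house 3.
House 1 sport: only cricket fits.
So: house 1 = cricket/Swede/pink, house 2 = baseball/German/white, house 3 = volleyball/Norwegian/gray.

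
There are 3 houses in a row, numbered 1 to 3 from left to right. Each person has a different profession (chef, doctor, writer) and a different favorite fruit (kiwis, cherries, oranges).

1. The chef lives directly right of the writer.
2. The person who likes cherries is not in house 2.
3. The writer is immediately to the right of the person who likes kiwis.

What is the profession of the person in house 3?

chef

By clue 3, the writer is in house 2.
The person who likes kiwis is in house 1 (clue 3).
So house 1 gets doctor for profession.
House 3's profession must be chef (nothing else left).
House 2's favorite fruit must be oranges (nothing else left).
The only favorite fruit still possible for house 3 is cherries.
So: house 1 = doctor/kiwis, house 2 = writer/oranges, house 3 = chef/cherries.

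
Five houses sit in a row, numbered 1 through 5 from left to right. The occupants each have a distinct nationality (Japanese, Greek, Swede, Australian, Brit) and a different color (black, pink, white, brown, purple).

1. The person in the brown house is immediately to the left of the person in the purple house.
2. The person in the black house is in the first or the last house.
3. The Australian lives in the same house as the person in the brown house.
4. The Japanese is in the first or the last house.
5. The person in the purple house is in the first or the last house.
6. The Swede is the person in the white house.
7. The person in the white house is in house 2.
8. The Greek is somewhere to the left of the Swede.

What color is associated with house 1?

Clue 5: the person in the purple house is in house 5.
Clue 7: the person in the white house is in house 2.
From clue 1, the person in the brown house must be in house 4.
Clue 3: the Australian is in house 4.
By clue 6, the Swede is in house 2.
Clue 8 places the Greek in house 1.
The only nationality still possible for house 3 is Brit.
So house 5 gets Japanese for nationality.
House 1 color: only black fits.
House 3 color: only pink fits.
So: house 1 = Greek/black, house 2 = Swede/white, house 3 = Brit/pink, house 4 = Australian/brown, house 5 = Japanese/purple.

black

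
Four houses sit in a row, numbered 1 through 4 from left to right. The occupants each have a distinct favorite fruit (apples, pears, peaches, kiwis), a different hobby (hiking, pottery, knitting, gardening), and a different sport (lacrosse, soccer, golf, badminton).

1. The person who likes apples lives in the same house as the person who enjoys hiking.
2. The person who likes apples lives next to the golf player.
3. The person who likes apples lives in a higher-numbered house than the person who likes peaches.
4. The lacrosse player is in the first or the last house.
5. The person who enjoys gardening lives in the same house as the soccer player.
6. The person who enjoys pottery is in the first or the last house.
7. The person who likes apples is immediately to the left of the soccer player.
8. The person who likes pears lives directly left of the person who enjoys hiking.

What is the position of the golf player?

That leaves kiwis as the favorite fruit for house 4.
So house 3 gets apples for favorite fruit.
From clue 1, the person who enjoys hiking must be in house 3.
By clue 7, the soccer player is in house 4.
Clue 8: the person who likes pears is in house 2.
That leaves peaches as the favorite fruit for house 1.
House 2 hobby: only knitting fits.
House 4 hobby: only gardening fits.
That leaves golf as the sport for house 2.
House 3's sport must be badminton (nothing else left).
So house 1 gets pottery for hobby.
That leaves lacrosse as the sport for house 1.
So: house 1 = peaches/pottery/lacrosse, house 2 = pears/knitting/golf, house 3 = apples/hiking/badminton, house 4 = kiwis/gardening/soccer.

2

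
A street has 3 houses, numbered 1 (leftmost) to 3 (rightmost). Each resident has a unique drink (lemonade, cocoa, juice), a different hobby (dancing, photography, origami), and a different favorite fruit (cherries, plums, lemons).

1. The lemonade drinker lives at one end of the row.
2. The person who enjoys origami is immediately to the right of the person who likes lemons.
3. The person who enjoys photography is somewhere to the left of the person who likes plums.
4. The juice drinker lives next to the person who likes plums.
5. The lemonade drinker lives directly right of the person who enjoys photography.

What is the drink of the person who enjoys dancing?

By clue 5, the lemonade drinker is in house 3.
From clue 5, the person who enjoys photography must be in house 2.
So house 1 gets dancing for hobby.
The only hobby still possible for house 3 is origami.
From clue 2, the person who likes lemons must be in house 2.
From clue 3, the person who likes plums must be in house 3.
From clue 4, the juice drinker must be in house 2.
So house 1 gets cocoa for drink.
So house 1 gets cherries for favorite fruit.
So: house 1 = cocoa/dancing/cherries, house 2 = juice/photography/lemons, house 3 = lemonade/origami/plums.

cocoa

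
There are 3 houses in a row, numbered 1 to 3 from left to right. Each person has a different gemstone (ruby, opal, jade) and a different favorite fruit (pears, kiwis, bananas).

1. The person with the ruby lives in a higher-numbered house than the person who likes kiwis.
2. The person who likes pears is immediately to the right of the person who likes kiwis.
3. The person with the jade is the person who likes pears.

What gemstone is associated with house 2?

jade

That leaves opal as the gemstone for house 1.
The person with the jade is narrowed to house 2 or 3; consider each.
Placing it in house 3 leads to a contradiction, so it's in house 2.
Clue 3 places the person who likes pears in house 2.
That leaves ruby as the gemstone for house 3.
That leaves kiwis as the favorite fruit for house 1.
So house 3 gets bananas for favorite fruit.
So: house 1 = opal/kiwis, house 2 = jade/pears, house 3 = ruby/bananas.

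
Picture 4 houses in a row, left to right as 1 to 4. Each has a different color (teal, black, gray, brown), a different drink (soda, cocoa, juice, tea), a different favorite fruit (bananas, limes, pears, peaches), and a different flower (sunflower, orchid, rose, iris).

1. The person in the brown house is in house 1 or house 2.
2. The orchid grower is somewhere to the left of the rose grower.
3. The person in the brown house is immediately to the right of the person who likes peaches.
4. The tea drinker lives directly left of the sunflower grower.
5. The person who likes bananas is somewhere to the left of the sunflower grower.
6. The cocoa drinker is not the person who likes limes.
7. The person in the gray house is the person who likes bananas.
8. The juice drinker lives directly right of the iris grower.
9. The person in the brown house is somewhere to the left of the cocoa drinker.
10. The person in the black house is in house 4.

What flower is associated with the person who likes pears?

sunflower

The person in the brown house is in house 2 (clue 3).
By clue 3, the person who likes peaches is in house 1.
From clue 10, the person in the black house must be in house 4.
Clue 7 places the person in the gray house in house 3.
Clue 7 places the person who likes bananas in house 3.
House 1's color must be teal (nothing else left).
From clue 5, the sunflower grower must be in house 4.
House 1's drink must be soda (nothing else left).
The tea drinker is in house 3 (clue 4).
So house 2 gets juice for drink.
House 4 drink: only cocoa fits.
Clue 6 places the person who likes limes in house 2.
Clue 8: the iris grower is in house 1.
The only favorite fruit still possible for house 4 is pears.
House 3's flower must be rose (nothing else left).
House 2's flower must be orchid (nothing else left).
So: house 1 = teal/soda/peaches/iris, house 2 = brown/juice/limes/orchid, house 3 = gray/tea/bananas/rose, house 4 = black/cocoa/pears/sunflower.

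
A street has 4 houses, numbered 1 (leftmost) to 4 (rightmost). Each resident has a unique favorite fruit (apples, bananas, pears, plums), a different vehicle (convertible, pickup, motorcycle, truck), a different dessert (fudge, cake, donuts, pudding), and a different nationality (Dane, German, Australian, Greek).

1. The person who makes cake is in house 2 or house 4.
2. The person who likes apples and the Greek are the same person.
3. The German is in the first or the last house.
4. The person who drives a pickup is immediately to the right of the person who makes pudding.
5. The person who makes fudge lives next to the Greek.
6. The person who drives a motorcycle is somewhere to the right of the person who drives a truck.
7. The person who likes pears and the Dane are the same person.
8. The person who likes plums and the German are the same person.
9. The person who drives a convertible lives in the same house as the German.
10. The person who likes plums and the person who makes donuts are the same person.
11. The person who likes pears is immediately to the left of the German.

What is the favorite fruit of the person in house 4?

Clue 11: the person who likes pears is in house 3.
From clue 11, the German must be in house 4.
By clue 7, the Dane is in house 3.
By clue 8, the person who likes plums is in house 4.
Clue 9: the person who drives a convertible is in house 4.
The person who makes donuts is in house 4 (clue 10).
House 1 vehicle: only truck fits.
House 1's dessert must be pudding (nothing else left).
House 2's dessert must be cake (nothing else left).
That leaves fudge as the dessert for house 3.
Clue 4: the person who drives a pickup is in house 2.
By clue 5, the Greek is in house 2.
That leaves motorcycle as the vehicle for house 3.
House 1's nationality must be Australian (nothing else left).
Clue 2: the person who likes apples is in house 2.
That leaves bananas as the favorite fruit for house 1.
So: house 1 = bananas/truck/pudding/Australian, house 2 = apples/pickup/cake/Greek, house 3 = pears/motorcycle/fudge/Dane, house 4 = plums/convertible/donuts/German.

plums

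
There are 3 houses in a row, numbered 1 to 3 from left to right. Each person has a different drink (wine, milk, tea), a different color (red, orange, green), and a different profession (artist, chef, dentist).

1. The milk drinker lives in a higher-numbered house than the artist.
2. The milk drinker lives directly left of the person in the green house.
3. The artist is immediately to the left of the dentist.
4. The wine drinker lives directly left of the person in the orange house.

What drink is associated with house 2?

From clue 2, the milk drinker must be in house 2.
From clue 2, the person in the green house must be in house 3.
House 3's drink must be tea (nothing else left).
So house 1 gets red for color.
House 2 color: only orange fits.
Clue 1 places the artist in house 1.
The dentist is in house 2 (clue 3).
That leaves wine as the drink for house 1.
The only profession still possible for house 3 is chef.
So: house 1 = wine/red/artist, house 2 = milk/orange/dentist, house 3 = tea/green/chef.

milk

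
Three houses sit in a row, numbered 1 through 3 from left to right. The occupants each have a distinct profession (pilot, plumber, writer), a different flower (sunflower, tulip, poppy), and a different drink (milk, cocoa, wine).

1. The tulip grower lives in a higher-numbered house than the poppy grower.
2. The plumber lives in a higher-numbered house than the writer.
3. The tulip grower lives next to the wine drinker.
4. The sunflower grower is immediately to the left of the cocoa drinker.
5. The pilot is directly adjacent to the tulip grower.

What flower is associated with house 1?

House 3 flower: only tulip fits.
From clue 3, the wine drinker must be in house 2.
By clue 5, the pilot is in house 2.
The only profession still possible for house 1 is writer.
House 3 profession: only plumber fits.
The only drink still possible for house 1 is milk.
House 3's drink must be cocoa (nothing else left).
From clue 4, the sunflower grower must be in house 2.
The only flower still possible for house 1 is poppy.
So: house 1 = writer/poppy/milk, house 2 = pilot/sunflower/wine, house 3 = plumber/tulip/cocoa.

poppy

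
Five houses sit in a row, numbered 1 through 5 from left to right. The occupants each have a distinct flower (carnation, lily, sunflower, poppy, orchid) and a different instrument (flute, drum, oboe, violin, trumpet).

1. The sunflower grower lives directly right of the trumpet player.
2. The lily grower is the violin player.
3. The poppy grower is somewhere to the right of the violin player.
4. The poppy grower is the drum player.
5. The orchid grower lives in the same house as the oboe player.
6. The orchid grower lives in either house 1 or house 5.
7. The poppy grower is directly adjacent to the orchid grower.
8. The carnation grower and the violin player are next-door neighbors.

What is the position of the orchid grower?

5

The orchid grower is narrowed to house 1 or 5; consider each.
Placing it in house 1 leads to a contradiction, so it's in house 5.
The oboe player is in house 5 (clue 5).
By clue 7, the poppy grower is in house 4.
From clue 4, the drum player must be in house 4.
The sunflower grower is narrowed to house 2 or 3; consider each.
Placing it in house 2 leads to a contradiction, so it's in house 3.
From clue 1, the trumpet player must be in house 2.
Clue 2: the lily grower is in house 1.
Clue 2 places the violin player in house 1.
Clue 8 places the carnation grower in house 2.
So house 3 gets flute for instrument.
So: house 1 = lily/violin, house 2 = carnation/trumpet, house 3 = sunflower/flute, house 4 = poppy/drum, house 5 = orchid/oboe.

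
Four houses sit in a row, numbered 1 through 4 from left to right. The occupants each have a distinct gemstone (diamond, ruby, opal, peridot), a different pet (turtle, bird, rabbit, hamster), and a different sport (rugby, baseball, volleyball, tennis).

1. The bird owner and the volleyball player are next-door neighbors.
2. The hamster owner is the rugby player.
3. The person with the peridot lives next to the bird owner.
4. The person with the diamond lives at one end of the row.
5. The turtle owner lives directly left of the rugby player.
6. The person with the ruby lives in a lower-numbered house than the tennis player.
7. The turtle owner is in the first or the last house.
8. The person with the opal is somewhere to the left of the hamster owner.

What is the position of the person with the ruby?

Clue 7 places the turtle owner in house 1.
By clue 5, the rugby player is in house 2.
From clue 2, the hamster owner must be in house 2.
Clue 8 places the person with the opal in house 1.
House 4 gemstone: only diamond fits.
House 1's sport must be baseball (nothing else left).
The person with the peridot is narrowed to house 2 or 3; consider each.
Placing it in house 2 leads to a contradiction, so it's in house 3.
Clue 3: the bird owner is in house 4.
That leaves ruby as the gemstone for house 2.
House 3 pet: only rabbit fits.
Clue 1 places the volleyball player in house 3.
So house 4 gets tennis for sport.
So: house 1 = opal/turtle/baseball, house 2 = ruby/hamster/rugby, house 3 = peridot/rabbit/volleyball, house 4 = diamond/bird/tennis.

2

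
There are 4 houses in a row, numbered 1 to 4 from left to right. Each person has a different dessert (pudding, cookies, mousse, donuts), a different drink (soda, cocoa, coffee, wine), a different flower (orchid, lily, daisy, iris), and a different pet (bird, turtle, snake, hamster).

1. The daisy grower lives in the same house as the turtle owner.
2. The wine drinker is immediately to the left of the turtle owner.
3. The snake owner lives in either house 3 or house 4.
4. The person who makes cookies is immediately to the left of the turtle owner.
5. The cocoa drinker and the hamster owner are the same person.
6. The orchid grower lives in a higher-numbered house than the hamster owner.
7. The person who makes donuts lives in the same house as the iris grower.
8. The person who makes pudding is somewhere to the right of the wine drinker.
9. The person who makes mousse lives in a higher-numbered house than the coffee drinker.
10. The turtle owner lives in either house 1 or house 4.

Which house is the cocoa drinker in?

The turtle owner is in house 4 (clue 10).
House 3 pet: only snake fits.
From clue 1, the daisy grower must be in house 4.
By clue 2, the wine drinker is in house 3.
Clue 4: the person who makes cookies is in house 3.
By clue 8, the person who makes pudding is in house 4.
House 1's dessert must be donuts (nothing else left).
House 2's dessert must be mousse (nothing else left).
House 4 drink: only soda fits.
By clue 7, the iris grower is in house 1.
Clue 9: the coffee drinker is in house 1.
The only drink still possible for house 2 is cocoa.
The hamster owner is in house 2 (clue 5).
By clue 6, the orchid grower is in house 3.
House 2 flower: only lily fits.
That leaves bird as the pet for house 1.
So: house 1 = donuts/coffee/iris/bird, house 2 = mousse/cocoa/lily/hamster, house 3 = cookies/wine/orchid/snake, house 4 = pudding/soda/daisy/turtle.

2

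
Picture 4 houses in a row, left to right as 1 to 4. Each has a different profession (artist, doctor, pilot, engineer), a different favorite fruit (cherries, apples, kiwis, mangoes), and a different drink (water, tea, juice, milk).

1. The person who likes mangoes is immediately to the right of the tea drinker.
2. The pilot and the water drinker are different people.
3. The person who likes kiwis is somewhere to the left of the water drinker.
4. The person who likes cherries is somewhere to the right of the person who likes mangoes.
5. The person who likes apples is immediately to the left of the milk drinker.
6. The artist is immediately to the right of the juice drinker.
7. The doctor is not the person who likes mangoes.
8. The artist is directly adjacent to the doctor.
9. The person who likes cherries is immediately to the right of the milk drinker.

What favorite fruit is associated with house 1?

kiwis

That leaves cherries as the favorite fruit for house 4.
House 4's drink must be water (nothing else left).
Clue 9: the milk drinker is in house 3.
By clue 5, the person who likes apples is in house 2.
House 1 favorite fruit: only kiwis fits.
The only favorite fruit still possible for house 3 is mangoes.
Clue 1 places the tea drinker in house 2.
The only drink still possible for house 1 is juice.
Clue 6: the artist is in house 2.
Clue 8: the doctor is in house 1.
That leaves pilot as the profession for house 3.
House 4's profession must be engineer (nothing else left).
So: house 1 = doctor/kiwis/juice, house 2 = artist/apples/tea, house 3 = pilot/mangoes/milk, house 4 = engineer/cherries/water.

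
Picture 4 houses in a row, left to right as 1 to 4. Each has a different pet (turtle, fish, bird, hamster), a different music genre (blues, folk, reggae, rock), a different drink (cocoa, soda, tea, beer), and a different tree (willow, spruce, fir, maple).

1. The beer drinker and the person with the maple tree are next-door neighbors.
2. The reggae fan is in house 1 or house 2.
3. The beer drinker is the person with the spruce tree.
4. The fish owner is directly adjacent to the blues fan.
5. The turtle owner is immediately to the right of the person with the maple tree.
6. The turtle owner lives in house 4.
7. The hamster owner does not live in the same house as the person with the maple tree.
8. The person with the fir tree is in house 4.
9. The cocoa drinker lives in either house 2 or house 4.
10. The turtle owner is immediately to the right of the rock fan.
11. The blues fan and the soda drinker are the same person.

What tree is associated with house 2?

spruce

Clue 6: the turtle owner is in house 4.
By clue 8, the person with the fir tree is in house 4.
From clue 10, the rock fan must be in house 3.
The person with the maple tree is in house 3 (clue 5).
From clue 1, the beer drinker must be in house 2.
The person with the spruce tree is in house 2 (clue 3).
House 3's drink must be tea (nothing else left).
The only tree still possible for house 1 is willow.
House 1's drink must be soda (nothing else left).
So house 4 gets cocoa for drink.
Clue 11 places the blues fan in house 1.
The only music genre still possible for house 2 is reggae.
House 4's music genre must be folk (nothing else left).
The fish owner is in house 2 (clue 4).
The only pet still possible for house 1 is hamster.
That leaves bird as the pet for house 3.
So: house 1 = hamster/blues/soda/willow, house 2 = fish/reggae/beer/spruce, house 3 = bird/rock/tea/maple, house 4 = turtle/folk/cocoa/fir.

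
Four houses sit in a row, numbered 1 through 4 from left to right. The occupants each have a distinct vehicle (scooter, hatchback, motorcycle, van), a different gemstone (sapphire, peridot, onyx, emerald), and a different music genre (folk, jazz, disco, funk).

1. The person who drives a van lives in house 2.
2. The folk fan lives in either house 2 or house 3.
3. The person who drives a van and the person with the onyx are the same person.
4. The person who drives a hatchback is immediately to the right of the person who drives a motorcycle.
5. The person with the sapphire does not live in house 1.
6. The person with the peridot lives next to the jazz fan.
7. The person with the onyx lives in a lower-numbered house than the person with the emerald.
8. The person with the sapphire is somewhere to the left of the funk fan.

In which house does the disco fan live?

1

The person who drives a van is in house 2 (clue 1).
Clue 3 places the person with the onyx in house 2.
The only gemstone still possible for house 1 is peridot.
That leaves emerald as the gemstone for house 4.
Clue 4: the person who drives a hatchback is in house 4.
From clue 4, the person who drives a motorcycle must be in house 3.
From clue 6, the jazz fan must be in house 2.
Clue 8: the funk fan is in house 4.
The only vehicle still possible for house 1 is scooter.
So house 3 gets sapphire for gemstone.
House 1's music genre must be disco (nothing else left).
So house 3 gets folk for music genre.
So: house 1 = scooter/peridot/disco, house 2 = van/onyx/jazz, house 3 = motorcycle/sapphire/folk, house 4 = hatchback/emerald/funk.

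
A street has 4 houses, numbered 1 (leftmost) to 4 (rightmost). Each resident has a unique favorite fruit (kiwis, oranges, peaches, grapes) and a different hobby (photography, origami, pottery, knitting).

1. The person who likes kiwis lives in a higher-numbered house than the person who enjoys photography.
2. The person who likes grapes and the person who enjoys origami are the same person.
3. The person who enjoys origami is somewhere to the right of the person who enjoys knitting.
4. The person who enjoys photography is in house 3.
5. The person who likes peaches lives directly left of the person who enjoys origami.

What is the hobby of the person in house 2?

From clue 4, the person who enjoys photography must be in house 3.
Clue 1 places the person who likes kiwis in house 4.
That leaves grapes as the favorite fruit for house 2.
From clue 2, the person who enjoys origami must be in house 2.
By clue 3, the person who enjoys knitting is in house 1.
From clue 5, the person who likes peaches must be in house 1.
House 3's favorite fruit must be oranges (nothing else left).
That leaves pottery as the hobby for house 4.
So: house 1 = peaches/knitting, house 2 = grapes/origami, house 3 = oranges/photography, house 4 = kiwis/pottery.

origami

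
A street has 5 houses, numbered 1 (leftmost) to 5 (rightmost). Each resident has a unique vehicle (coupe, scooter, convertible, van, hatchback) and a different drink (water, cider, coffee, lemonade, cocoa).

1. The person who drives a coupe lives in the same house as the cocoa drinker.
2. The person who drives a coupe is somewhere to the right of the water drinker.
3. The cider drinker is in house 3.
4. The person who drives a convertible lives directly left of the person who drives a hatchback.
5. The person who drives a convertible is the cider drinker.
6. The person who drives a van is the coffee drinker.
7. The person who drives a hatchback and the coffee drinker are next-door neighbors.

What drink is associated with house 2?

By clue 3, the cider drinker is in house 3.
Clue 5 places the person who drives a convertible in house 3.
The person who drives a hatchback is in house 4 (clue 4).
By clue 7, the coffee drinker is in house 5.
Clue 1 places the person who drives a coupe in house 2.
From clue 1, the cocoa drinker must be in house 2.
By clue 2, the water drinker is in house 1.
The person who drives a van is in house 5 (clue 6).
The only vehicle still possible for house 1 is scooter.
That leaves lemonade as the drink for house 4.
So: house 1 = scooter/water, house 2 = coupe/cocoa, house 3 = convertible/cider, house 4 = hatchback/lemonade, house 5 = van/coffee.

cocoa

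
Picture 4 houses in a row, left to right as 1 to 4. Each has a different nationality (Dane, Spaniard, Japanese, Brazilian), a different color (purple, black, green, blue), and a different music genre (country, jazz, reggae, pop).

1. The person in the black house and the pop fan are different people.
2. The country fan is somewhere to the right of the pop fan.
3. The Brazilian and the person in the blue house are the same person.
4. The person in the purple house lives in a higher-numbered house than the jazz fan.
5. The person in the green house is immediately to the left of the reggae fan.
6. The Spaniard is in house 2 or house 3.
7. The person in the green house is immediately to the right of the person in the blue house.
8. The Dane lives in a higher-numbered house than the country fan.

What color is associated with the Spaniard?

So house 4 gets reggae for music genre.
Clue 5: the person in the green house is in house 3.
Clue 7 places the person in the blue house in house 2.
So house 1 gets black for color.
That leaves purple as the color for house 4.
Clue 1 places the pop fan in house 2.
From clue 2, the country fan must be in house 3.
Clue 3 places the Brazilian in house 2.
Clue 8: the Dane is in house 4.
That leaves Japanese as the nationality for house 1.
The only nationality still possible for house 3 is Spaniard.
The only music genre still possible for house 1 is jazz.
So: house 1 = Japanese/black/jazz, house 2 = Brazilian/blue/pop, house 3 = Spaniard/green/country, house 4 = Dane/purple/reggae.

green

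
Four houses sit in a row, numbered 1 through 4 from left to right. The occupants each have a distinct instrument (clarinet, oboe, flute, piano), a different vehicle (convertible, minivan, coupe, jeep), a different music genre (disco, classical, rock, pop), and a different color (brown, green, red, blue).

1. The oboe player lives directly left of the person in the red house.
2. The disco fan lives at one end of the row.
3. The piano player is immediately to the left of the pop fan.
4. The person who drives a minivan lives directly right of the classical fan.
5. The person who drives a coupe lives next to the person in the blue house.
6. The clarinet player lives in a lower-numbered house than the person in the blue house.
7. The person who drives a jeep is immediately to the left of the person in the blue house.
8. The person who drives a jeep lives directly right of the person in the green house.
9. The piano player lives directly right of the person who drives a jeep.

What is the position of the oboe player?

1

From clue 9, the piano player must be in house 3.
Clue 9 places the person who drives a jeep in house 2.
That leaves flute as the instrument for house 4.
The pop fan is in house 4 (clue 3).
From clue 7, the person in the blue house must be in house 3.
From clue 8, the person in the green house must be in house 1.
The only color still possible for house 4 is brown.
From clue 1, the oboe player must be in house 1.
Clue 5: the person who drives a coupe is in house 4.
That leaves clarinet as the instrument for house 2.
The only vehicle still possible for house 1 is convertible.
So house 3 gets minivan for vehicle.
House 1 music genre: only disco fits.
That leaves red as the color for house 2.
Clue 4 places the classical fan in house 2.
The only music genre still possible for house 3 is rock.
So: house 1 = oboe/convertible/disco/green, house 2 = clarinet/jeep/classical/red, house 3 = piano/minivan/rock/blue, house 4 = flute/coupe/pop/brown.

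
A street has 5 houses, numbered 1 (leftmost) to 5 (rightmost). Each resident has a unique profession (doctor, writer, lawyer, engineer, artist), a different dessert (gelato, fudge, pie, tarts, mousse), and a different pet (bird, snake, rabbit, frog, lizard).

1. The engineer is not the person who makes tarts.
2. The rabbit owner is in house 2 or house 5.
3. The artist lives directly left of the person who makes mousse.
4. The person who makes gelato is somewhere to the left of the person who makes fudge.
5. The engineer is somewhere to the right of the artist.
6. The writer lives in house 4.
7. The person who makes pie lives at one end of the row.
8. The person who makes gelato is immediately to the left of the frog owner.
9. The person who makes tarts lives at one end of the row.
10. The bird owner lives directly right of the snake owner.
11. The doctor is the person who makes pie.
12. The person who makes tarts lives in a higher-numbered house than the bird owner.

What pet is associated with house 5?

rabbit

Clue 6: the writer is in house 4.
The person who makes tarts is in house 5 (clue 12).
Clue 11: the doctor is in house 1.
So house 2 gets artist for profession.
House 5's profession must be lawyer (nothing else left).
So house 1 gets pie for dessert.
The person who makes mousse is in house 3 (clue 3).
House 3 profession: only engineer fits.
House 2 dessert: only gelato fits.
That leaves fudge as the dessert for house 4.
Clue 8: the frog owner is in house 3.
Clue 10: the bird owner is in house 2.
By clue 10, the snake owner is in house 1.
House 4's pet must be lizard (nothing else left).
That leaves rabbit as the pet for house 5.
So: house 1 = doctor/pie/snake, house 2 = artist/gelato/bird, house 3 = engineer/mousse/frog, house 4 = writer/fudge/lizard, house 5 = lawyer/tarts/rabbit.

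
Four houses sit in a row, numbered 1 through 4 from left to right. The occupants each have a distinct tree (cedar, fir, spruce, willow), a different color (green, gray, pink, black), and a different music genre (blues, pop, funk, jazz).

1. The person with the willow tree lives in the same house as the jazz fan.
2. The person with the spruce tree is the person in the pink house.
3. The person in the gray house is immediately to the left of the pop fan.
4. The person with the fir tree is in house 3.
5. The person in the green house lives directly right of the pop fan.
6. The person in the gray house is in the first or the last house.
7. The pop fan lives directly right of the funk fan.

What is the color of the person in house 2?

pink

By clue 4, the person with the fir tree is in house 3.
Clue 6: the person in the gray house is in house 1.
From clue 3, the pop fan must be in house 2.
The person in the green house is in house 3 (clue 5).
By clue 7, the funk fan is in house 1.
House 3's music genre must be blues (nothing else left).
House 4 music genre: only jazz fits.
Clue 1: the person with the willow tree is in house 4.
House 1 tree: only cedar fits.
So house 2 gets spruce for tree.
From clue 2, the person in the pink house must be in house 2.
That leaves black as the color for house 4.
So: house 1 = cedar/gray/funk, house 2 = spruce/pink/pop, house 3 = fir/green/blues, house 4 = willow/black/jazz.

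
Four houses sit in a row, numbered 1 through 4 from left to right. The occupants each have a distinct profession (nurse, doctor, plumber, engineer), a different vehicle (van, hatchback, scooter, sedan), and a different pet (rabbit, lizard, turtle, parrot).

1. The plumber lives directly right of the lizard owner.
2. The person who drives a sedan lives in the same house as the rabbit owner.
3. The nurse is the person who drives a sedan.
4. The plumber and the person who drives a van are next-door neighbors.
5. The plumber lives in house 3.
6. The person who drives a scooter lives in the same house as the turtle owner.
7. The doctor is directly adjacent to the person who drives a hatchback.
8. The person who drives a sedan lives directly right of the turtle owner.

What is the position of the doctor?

From clue 5, the plumber must be in house 3.
Clue 1 places the lizard owner in house 2.
Clue 2 places the person who drives a sedan in house 4.
From clue 2, the rabbit owner must be in house 4.
From clue 3, the nurse must be in house 4.
By clue 8, the turtle owner is in house 3.
House 1 pet: only parrot fits.
From clue 6, the person who drives a scooter must be in house 3.
House 1 vehicle: only hatchback fits.
That leaves van as the vehicle for house 2.
By clue 7, the doctor is in house 2.
House 1's profession must be engineer (nothing else left).
So: house 1 = engineer/hatchback/parrot, house 2 = doctor/van/lizard, house 3 = plumber/scooter/turtle, house 4 = nurse/sedan/rabbit.

2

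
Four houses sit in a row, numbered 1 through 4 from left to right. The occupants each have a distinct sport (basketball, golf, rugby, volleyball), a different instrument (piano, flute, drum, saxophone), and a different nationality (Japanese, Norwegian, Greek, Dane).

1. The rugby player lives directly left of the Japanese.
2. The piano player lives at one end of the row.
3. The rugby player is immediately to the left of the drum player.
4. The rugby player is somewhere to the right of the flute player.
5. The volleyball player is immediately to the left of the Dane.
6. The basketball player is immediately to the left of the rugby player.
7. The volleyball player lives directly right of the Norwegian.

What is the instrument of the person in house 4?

piano

That leaves golf as the sport for house 4.
That leaves basketball as the sport for house 1.
Clue 6: the rugby player is in house 2.
So house 3 gets volleyball for sport.
From clue 1, the Japanese must be in house 3.
Clue 3 places the drum player in house 3.
By clue 4, the flute player is in house 1.
Clue 5: the Dane is in house 4.
Clue 7 places the Norwegian in house 2.
So house 2 gets saxophone for instrument.
House 4 instrument: only piano fits.
That leaves Greek as the nationality for house 1.
So: house 1 = basketball/flute/Greek, house 2 = rugby/saxophone/Norwegian, house 3 = volleyball/drum/Japanese, house 4 = golf/piano/Dane.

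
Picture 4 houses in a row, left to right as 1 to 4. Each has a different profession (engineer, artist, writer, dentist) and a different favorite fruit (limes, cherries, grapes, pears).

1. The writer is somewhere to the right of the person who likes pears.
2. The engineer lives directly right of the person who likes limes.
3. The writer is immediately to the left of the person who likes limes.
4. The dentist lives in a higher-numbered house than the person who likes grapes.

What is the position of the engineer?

Clue 3 places the writer in house 2.
Clue 3: the person who likes limes is in house 3.
So house 1 gets artist for profession.
House 4 favorite fruit: only cherries fits.
The person who likes pears is in house 1 (clue 1).
By clue 2, the engineer is in house 4.
So house 3 gets dentist for profession.
House 2's favorite fruit must be grapes (nothing else left).
So: house 1 = artist/pears, house 2 = writer/grapes, house 3 = dentist/limes, house 4 = engineer/cherries.

4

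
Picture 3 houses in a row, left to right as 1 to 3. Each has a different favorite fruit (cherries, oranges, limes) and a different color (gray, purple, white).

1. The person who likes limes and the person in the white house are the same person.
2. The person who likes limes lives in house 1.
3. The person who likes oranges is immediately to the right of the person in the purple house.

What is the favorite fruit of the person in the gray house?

oranges

From clue 2, the person who likes limes must be in house 1.
By clue 1, the person in the white house is in house 1.
The only color still possible for house 3 is gray.
Clue 3 places the person who likes oranges in house 3.
House 2's favorite fruit must be cherries (nothing else left).
House 2 color: only purple fits.
So: house 1 = limes/white, house 2 = cherries/purple, house 3 = oranges/gray.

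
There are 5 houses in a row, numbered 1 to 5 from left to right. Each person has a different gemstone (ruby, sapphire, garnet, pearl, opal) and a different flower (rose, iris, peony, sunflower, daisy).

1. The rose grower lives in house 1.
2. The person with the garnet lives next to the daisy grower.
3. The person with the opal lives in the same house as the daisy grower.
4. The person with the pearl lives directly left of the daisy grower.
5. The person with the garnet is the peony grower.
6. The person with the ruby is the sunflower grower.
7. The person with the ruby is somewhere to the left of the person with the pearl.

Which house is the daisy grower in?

From clue 1, the rose grower must be in house 1.
That leaves sapphire as the gemstone for house 1.
So house 2 gets ruby for gemstone.
Clue 6 places the sunflower grower in house 2.
The person with the opal is narrowed to house 4 or 5; consider each.
Placing it in house 5 leads to a contradiction, so it's in house 4.
The daisy grower is in house 4 (clue 3).
From clue 4, the person with the pearl must be in house 3.
So house 5 gets garnet for gemstone.
Clue 5 places the peony grower in house 5.
House 3 flower: only iris fits.
So: house 1 = sapphire/rose, house 2 = ruby/sunflower, house 3 = pearl/iris, house 4 = opal/daisy, house 5 = garnet/peony.

4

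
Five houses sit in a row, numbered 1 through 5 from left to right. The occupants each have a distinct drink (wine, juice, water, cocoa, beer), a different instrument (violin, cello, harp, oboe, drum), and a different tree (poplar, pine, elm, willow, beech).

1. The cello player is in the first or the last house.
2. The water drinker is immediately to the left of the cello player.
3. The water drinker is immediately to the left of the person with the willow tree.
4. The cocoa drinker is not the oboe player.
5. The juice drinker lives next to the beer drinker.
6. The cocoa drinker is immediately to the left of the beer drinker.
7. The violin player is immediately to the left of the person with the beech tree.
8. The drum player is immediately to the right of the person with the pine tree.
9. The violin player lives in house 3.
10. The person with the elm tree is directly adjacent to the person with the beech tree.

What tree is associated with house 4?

beech

From clue 2, the water drinker must be in house 4.
The cello player is in house 5 (clue 2).
The person with the willow tree is in house 5 (clue 3).
From clue 9, the violin player must be in house 3.
From clue 7, the person with the beech tree must be in house 4.
The person with the elm tree is in house 3 (clue 10).
House 5 drink: only wine fits.
The only tree still possible for house 2 is poplar.
By clue 8, the drum player is in house 2.
House 1's tree must be pine (nothing else left).
The beer drinker is narrowed to house 2 or 3; consider each.
Placing it in house 3 leads to a contradiction, so it's in house 2.
The cocoa drinker is in house 1 (clue 6).
That leaves juice as the drink for house 3.
From clue 4, the oboe player must be in house 4.
House 1 instrument: only harp fits.
So: house 1 = cocoa/harp/pine, house 2 = beer/drum/poplar, house 3 = juice/violin/elm, house 4 = water/oboe/beech, house 5 = wine/cello/willow.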